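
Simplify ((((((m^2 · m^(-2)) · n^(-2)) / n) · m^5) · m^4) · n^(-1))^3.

((((((m^2 · m^(-2)) · n^(-2)) / n) · m^5) · m^4) · n^(-1))^3
= ((((((m^2 · m^(-2)) · n^(-2)) / n) · m^5) · m^4)^3) · ((n^(-1))^3)    [power of a product]
= ((((((m^2 · m^(-2)) · n^(-2)) / n) · m^5)^3) · ((m^4)^3)) · ((n^(-1))^3)    [power of a product]
= ((((((m^2 · m^(-2)) · n^(-2)) / n)^3) · ((m^5)^3)) · ((m^4)^3)) · ((n^(-1))^3)    [power of a product]
= ((((((m^2 · m^(-2)) · n^(-2))^3) / (n^3)) · ((m^5)^3)) · ((m^4)^3)) · ((n^(-1))^3)    [power of a quotient]
= ((((((m^2 · m^(-2))^3) · ((n^(-2))^3)) / (n^3)) · ((m^5)^3)) · ((m^4)^3)) · ((n^(-1))^3)    [power of a product]
= (((((((m^2)^3) · ((m^(-2))^3)) · ((n^(-2))^3)) / (n^3)) · ((m^5)^3)) · ((m^4)^3)) · ((n^(-1))^3)    [power of a product]
= (((((m^6 · ((m^(-2))^3)) · ((n^(-2))^3)) / (n^3)) · ((m^5)^3)) · ((m^4)^3)) · ((n^(-1))^3)    [power of a power]
= (((((m^6 · m^(-6)) · ((n^(-2))^3)) / (n^3)) · ((m^5)^3)) · ((m^4)^3)) · ((n^(-1))^3)    [power of a power]
= ((((m^0 · ((n^(-2))^3)) / (n^3)) · ((m^5)^3)) · ((m^4)^3)) · ((n^(-1))^3)    [product of powers]
= ((((m^0 · n^(-6)) / (n^3)) · ((m^5)^3)) · ((m^4)^3)) · ((n^(-1))^3)    [power of a power]
= ((((m^0 · n^(-6)) / n^3) · m^15) · ((m^4)^3)) · ((n^(-1))^3)    [power of a power]
= ((((m^0 · n^(-6)) / n^3) · m^15) · m^12) · ((n^(-1))^3)    [power of a power]
= ((((m^0 · n^(-6)) / n^3) · m^15) · m^12) · n^(-3)    [power of a power]
= m^27·n^(-12)    [quotient of powers; product of powers]

m^27·n^(-12)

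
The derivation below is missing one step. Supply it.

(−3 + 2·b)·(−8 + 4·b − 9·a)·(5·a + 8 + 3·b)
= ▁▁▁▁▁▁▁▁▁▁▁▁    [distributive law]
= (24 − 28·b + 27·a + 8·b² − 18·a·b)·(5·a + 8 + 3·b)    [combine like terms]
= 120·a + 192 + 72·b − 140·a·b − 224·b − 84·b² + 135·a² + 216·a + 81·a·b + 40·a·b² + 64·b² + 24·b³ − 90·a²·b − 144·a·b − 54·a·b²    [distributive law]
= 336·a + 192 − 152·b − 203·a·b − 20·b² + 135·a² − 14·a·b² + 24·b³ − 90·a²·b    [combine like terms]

By distributive law:

(24 − 12·b + 27·a − 16·b + 8·b² − 18·a·b)·(5·a + 8 + 3·b)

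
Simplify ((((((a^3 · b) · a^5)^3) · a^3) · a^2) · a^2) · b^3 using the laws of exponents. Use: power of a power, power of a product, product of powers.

((((((a^3 · b) · a^5)^3) · a^3) · a^2) · a^2) · b^3
= ((((((a^3 · b)^3) · ((a^5)^3)) · a^3) · a^2) · a^2) · b^3    [power of a product]
= (((((((a^3)^3) · (b^3)) · ((a^5)^3)) · a^3) · a^2) · a^2) · b^3    [power of a product]
= (((((a^9 · (b^3)) · ((a^5)^3)) · a^3) · a^2) · a^2) · b^3    [power of a power]
= (((((a^9 · b^3) · a^15) · a^3) · a^2) · a^2) · b^3    [power of a power]
= a^31b^6    [product of powers]

a^31b^6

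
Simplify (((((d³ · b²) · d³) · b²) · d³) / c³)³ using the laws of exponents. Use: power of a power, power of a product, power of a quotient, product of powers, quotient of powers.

(((((d³ · b²) · d³) · b²) · d³) / c³)³
= (((((d³ · b²) · d³) · b²) · d³)³) / ((c³)³)    [power of a quotient]
= (((((d³ · b²) · d³) · b²)³) · ((d³)³)) / ((c³)³)    [power of a product]
= (((((d³ · b²) · d³)³) · ((b²)³)) · ((d³)³)) / ((c³)³)    [power of a product]
= (((((d³ · b²)³) · ((d³)³)) · ((b²)³)) · ((d³)³)) / ((c³)³)    [power of a product]
= ((((((d³)³) · ((b²)³)) · ((d³)³)) · ((b²)³)) · ((d³)³)) / ((c³)³)    [power of a product]
= ((((d⁹ · ((b²)³)) · ((d³)³)) · ((b²)³)) · ((d³)³)) / ((c³)³)    [power of a power]
= ((((d⁹ · b⁶) · ((d³)³)) · ((b²)³)) · ((d³)³)) / ((c³)³)    [power of a power]
= ((((d⁹ · b⁶) · d⁹) · ((b²)³)) · ((d³)³)) / ((c³)³)    [power of a power]
= ((((d⁹ · b⁶) · d⁹) · b⁶) · ((d³)³)) / ((c³)³)    [power of a power]
= ((((d⁹ · b⁶) · d⁹) · b⁶) · d⁹) / ((c³)³)    [power of a power]
= ((((d⁹ · b⁶) · d⁹) · b⁶) · d⁹) / c⁹    [power of a power]
= b¹²c⁻⁹d²⁷    [quotient of powers; product of powers]

b¹²c⁻⁹d²⁷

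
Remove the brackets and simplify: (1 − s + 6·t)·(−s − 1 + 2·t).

(1 − s + 6·t)·(−s − 1 + 2·t)
= −s − 1 + 2·t + s^2 + s − 2·s·t − 6·s·t − 6·t + 12·t^2    [distributive law]
= −1 − 4·t + s^2 − 8·s·t + 12·t^2    [combine like terms]

−1 − 4·t + s^2 − 8·s·t + 12·t^2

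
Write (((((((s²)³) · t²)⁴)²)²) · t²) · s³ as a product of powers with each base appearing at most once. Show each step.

s⁹⁹·t³⁴

(((((((s²)³) · t²)⁴)²)²) · t²) · s³
= ((((((s²)³) · t²)⁴)⁴) · t²) · s³    [power of a power]
= (((((s²)³) · t²)¹⁶) · t²) · s³    [power of a power]
= (((((s²)³)¹⁶) · ((t²)¹⁶)) · t²) · s³    [power of a product]
= ((((s²)⁴⁸) · ((t²)¹⁶)) · t²) · s³    [power of a power]
= ((s⁹⁶ · ((t²)¹⁶)) · t²) · s³    [power of a power]
= ((s⁹⁶ · t³²) · t²) · s³    [power of a power]
= s⁹⁹·t³⁴    [product of powers]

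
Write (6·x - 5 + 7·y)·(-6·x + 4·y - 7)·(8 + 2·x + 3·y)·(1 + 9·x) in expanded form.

(6·x - 5 + 7·y)·(-6·x + 4·y - 7)·(8 + 2·x + 3·y)·(1 + 9·x)
= (-36·x^2 + 24·x·y - 42·x + 30·x - 20·y + 35 - 42·x·y + 28·y^2 - 49·y)·(8 + 2·x + 3·y)·(1 + 9·x)    [distributive law]
= (-36·x^2 - 18·x·y - 12·x - 69·y + 35 + 28·y^2)·(8 + 2·x + 3·y)·(1 + 9·x)    [combine like terms]
= (-288·x^2 - 72·x^3 - 108·x^2·y - 144·x·y - 36·x^2·y - 54·x·y^2 - 96·x - 24·x^2 - 36·x·y - 552·y - 138·x·y - 207·y^2 + 280 + 70·x + 105·y + 224·y^2 + 56·x·y^2 + 84·y^3)·(1 + 9·x)    [distributive law]
= (-312·x^2 - 72·x^3 - 144·x^2·y - 318·x·y + 2·x·y^2 - 26·x - 447·y + 17·y^2 + 280 + 84·y^3)·(1 + 9·x)    [combine like terms]
= -312·x^2 - 2808·x^3 - 72·x^3 - 648·x^4 - 144·x^2·y - 1296·x^3·y - 318·x·y - 2862·x^2·y + 2·x·y^2 + 18·x^2·y^2 - 26·x - 234·x^2 - 447·y - 4023·x·y + 17·y^2 + 153·x·y^2 + 280 + 2520·x + 84·y^3 + 756·x·y^3    [distributive law]
= -546·x^2 - 2880·x^3 - 648·x^4 - 3006·x^2·y - 1296·x^3·y - 4341·x·y + 155·x·y^2 + 18·x^2·y^2 + 2494·x - 447·y + 17·y^2 + 280 + 84·y^3 + 756·x·y^3    [combine like terms]

-546·x^2 - 2880·x^3 - 648·x^4 - 3006·x^2·y - 1296·x^3·y - 4341·x·y + 155·x·y^2 + 18·x^2·y^2 + 2494·x - 447·y + 17·y^2 + 280 + 84·y^3 + 756·x·y^3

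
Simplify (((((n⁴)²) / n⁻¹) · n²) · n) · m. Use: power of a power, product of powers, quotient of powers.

(((((n⁴)²) / n⁻¹) · n²) · n) · m
= (((n⁸ / n⁻¹) · n²) · n) · m    [power of a power]
= ((n⁹ · n²) · n) · m    [quotient of powers]
= (n¹¹ · n) · m    [product of powers]
= n¹² · m    [product of powers]
= m·n¹²    [rearrange]

m·n¹²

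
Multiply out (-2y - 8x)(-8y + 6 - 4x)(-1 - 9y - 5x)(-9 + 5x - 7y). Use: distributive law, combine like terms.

(-2y - 8x)(-8y + 6 - 4x)(-1 - 9y - 5x)(-9 + 5x - 7y)
= (16y^2 - 12y + 8xy + 64xy - 48x + 32x^2)(-1 - 9y - 5x)(-9 + 5x - 7y)    [distributive law]
= (16y^2 - 12y + 72xy - 48x + 32x^2)(-1 - 9y - 5x)(-9 + 5x - 7y)    [combine like terms]
= (-16y^2 - 144y^3 - 80xy^2 + 12y + 108y^2 + 60xy - 72xy - 648xy^2 - 360x^2y + 48x + 432xy + 240x^2 - 32x^2 - 288x^2y - 160x^3)(-9 + 5x - 7y)    [distributive law]
= (92y^2 - 144y^3 - 728xy^2 + 12y + 420xy - 648x^2y + 48x + 208x^2 - 160x^3)(-9 + 5x - 7y)    [combine like terms]
= -828y^2 + 460xy^2 - 644y^3 + 1296y^3 - 720xy^3 + 1008y^4 + 6552xy^2 - 3640x^2y^2 + 5096xy^3 - 108y + 60xy - 84y^2 - 3780xy + 2100x^2y - 2940xy^2 + 5832x^2y - 3240x^3y + 4536x^2y^2 - 432x + 240x^2 - 336xy - 1872x^2 + 1040x^3 - 1456x^2y + 1440x^3 - 800x^4 + 1120x^3y    [distributive law]
= -912y^2 + 4072xy^2 + 652y^3 + 4376xy^3 + 1008y^4 + 896x^2y^2 - 108y - 4056xy + 6476x^2y - 2120x^3y - 432x - 1632x^2 + 2480x^3 - 800x^4    [combine like terms]

-912y^2 + 4072xy^2 + 652y^3 + 4376xy^3 + 1008y^4 + 896x^2y^2 - 108y - 4056xy + 6476x^2y - 2120x^3y - 432x - 1632x^2 + 2480x^3 - 800x^4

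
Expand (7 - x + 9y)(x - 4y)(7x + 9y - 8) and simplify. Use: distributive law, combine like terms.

57x² - 237xy - 56x + 36y² + 224y - 7x³ + 82x²y - 135xy² - 324y³

(7 - x + 9y)(x - 4y)(7x + 9y - 8)
= (7x - 28y - x² + 4xy + 9xy - 36y²)(7x + 9y - 8)    [distributive law]
= (7x - 28y - x² + 13xy - 36y²)(7x + 9y - 8)    [combine like terms]
= 49x² + 63xy - 56x - 196xy - 252y² + 224y - 7x³ - 9x²y + 8x² + 91x²y + 117xy² - 104xy - 252xy² - 324y³ + 288y²    [distributive law]
= 57x² - 237xy - 56x + 36y² + 224y - 7x³ + 82x²y - 135xy² - 324y³    [combine like terms]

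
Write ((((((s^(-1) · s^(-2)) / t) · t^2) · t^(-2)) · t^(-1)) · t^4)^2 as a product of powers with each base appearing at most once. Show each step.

s^(-6)t^4

((((((s^(-1) · s^(-2)) / t) · t^2) · t^(-2)) · t^(-1)) · t^4)^2
= ((((((s^(-1) · s^(-2)) / t) · t^2) · t^(-2)) · t^(-1))^2) · ((t^4)^2)    [power of a product]
= ((((((s^(-1) · s^(-2)) / t) · t^2) · t^(-2))^2) · ((t^(-1))^2)) · ((t^4)^2)    [power of a product]
= ((((((s^(-1) · s^(-2)) / t) · t^2)^2) · ((t^(-2))^2)) · ((t^(-1))^2)) · ((t^4)^2)    [power of a product]
= ((((((s^(-1) · s^(-2)) / t)^2) · ((t^2)^2)) · ((t^(-2))^2)) · ((t^(-1))^2)) · ((t^4)^2)    [power of a product]
= ((((((s^(-1) · s^(-2))^2) / (t^2)) · ((t^2)^2)) · ((t^(-2))^2)) · ((t^(-1))^2)) · ((t^4)^2)    [power of a quotient]
= (((((((s^(-1))^2) · ((s^(-2))^2)) / (t^2)) · ((t^2)^2)) · ((t^(-2))^2)) · ((t^(-1))^2)) · ((t^4)^2)    [power of a product]
= (((((s^(-2) · ((s^(-2))^2)) / (t^2)) · ((t^2)^2)) · ((t^(-2))^2)) · ((t^(-1))^2)) · ((t^4)^2)    [power of a power]
= (((((s^(-2) · s^(-4)) / (t^2)) · ((t^2)^2)) · ((t^(-2))^2)) · ((t^(-1))^2)) · ((t^4)^2)    [power of a power]
= ((((s^(-6) / (t^2)) · ((t^2)^2)) · ((t^(-2))^2)) · ((t^(-1))^2)) · ((t^4)^2)    [product of powers]
= ((((s^(-6) / t^2) · t^4) · ((t^(-2))^2)) · ((t^(-1))^2)) · ((t^4)^2)    [power of a power]
= ((((s^(-6) / t^2) · t^4) · t^(-4)) · ((t^(-1))^2)) · ((t^4)^2)    [power of a power]
= ((((s^(-6) / t^2) · t^4) · t^(-4)) · t^(-2)) · ((t^4)^2)    [power of a power]
= ((((s^(-6) / t^2) · t^4) · t^(-4)) · t^(-2)) · t^8    [power of a power]
= s^(-6)t^4    [quotient of powers; product of powers]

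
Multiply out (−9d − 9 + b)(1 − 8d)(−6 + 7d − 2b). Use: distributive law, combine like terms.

−441d + 9d² − 71bd + 504d³ − 200bd² + 54 + 12b − 2b² + 16b²d

(−9d − 9 + b)(1 − 8d)(−6 + 7d − 2b)
= (−9d + 72d² − 9 + 72d + b − 8bd)(−6 + 7d − 2b)    [distributive law]
= (63d + 72d² − 9 + b − 8bd)(−6 + 7d − 2b)    [combine like terms]
= −378d + 441d² − 126bd − 432d² + 504d³ − 144bd² + 54 − 63d + 18b − 6b + 7bd − 2b² + 48bd − 56bd² + 16b²d    [distributive law]
= −441d + 9d² − 71bd + 504d³ − 200bd² + 54 + 12b − 2b² + 16b²d    [combine like terms]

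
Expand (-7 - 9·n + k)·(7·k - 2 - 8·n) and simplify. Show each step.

(-7 - 9·n + k)·(7·k - 2 - 8·n)
= -49·k + 14 + 56·n - 63·k·n + 18·n + 72·n^2 + 7·k^2 - 2·k - 8·k·n    [distributive law]
= -51·k + 14 + 74·n - 71·k·n + 72·n^2 + 7·k^2    [combine like terms]

-51·k + 14 + 74·n - 71·k·n + 72·n^2 + 7·k^2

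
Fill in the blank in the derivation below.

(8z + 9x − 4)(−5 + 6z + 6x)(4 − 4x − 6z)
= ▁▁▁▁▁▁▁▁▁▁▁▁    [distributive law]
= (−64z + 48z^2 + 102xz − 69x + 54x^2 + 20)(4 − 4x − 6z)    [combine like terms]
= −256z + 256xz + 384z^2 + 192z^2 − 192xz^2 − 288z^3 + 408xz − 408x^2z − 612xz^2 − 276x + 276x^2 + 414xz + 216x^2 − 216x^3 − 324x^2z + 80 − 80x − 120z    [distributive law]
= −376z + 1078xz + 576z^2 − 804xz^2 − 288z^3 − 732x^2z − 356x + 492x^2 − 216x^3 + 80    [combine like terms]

After distributive law, the bracketed line is:

(−40z + 48z^2 + 48xz − 45x + 54xz + 54x^2 + 20 − 24z − 24x)(4 − 4x − 6z)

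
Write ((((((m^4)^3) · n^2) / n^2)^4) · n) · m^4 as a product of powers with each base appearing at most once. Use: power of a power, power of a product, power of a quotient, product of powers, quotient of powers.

((((((m^4)^3) · n^2) / n^2)^4) · n) · m^4
= ((((((m^4)^3) · n^2)^4) / ((n^2)^4)) · n) · m^4    [power of a quotient]
= ((((((m^4)^3)^4) · ((n^2)^4)) / ((n^2)^4)) · n) · m^4    [power of a product]
= (((((m^4)^12) · ((n^2)^4)) / ((n^2)^4)) · n) · m^4    [power of a power]
= ((((m^48) · ((n^2)^4)) / ((n^2)^4)) · n) · m^4    [power of a power]
= (((m^48 · n^8) / ((n^2)^4)) · n) · m^4    [power of a power]
= (((m^48 · n^8) / n^8) · n) · m^4    [power of a power]
= m^52·n    [quotient of powers; product of powers]

m^52·n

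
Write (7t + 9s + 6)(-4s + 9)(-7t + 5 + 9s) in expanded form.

196st^2 + 28st - 441t^2 - 63t + 333s^2 - 324s^3 + 771s + 270

(7t + 9s + 6)(-4s + 9)(-7t + 5 + 9s)
= (-28st + 63t - 36s^2 + 81s - 24s + 54)(-7t + 5 + 9s)    [distributive law]
= (-28st + 63t - 36s^2 + 57s + 54)(-7t + 5 + 9s)    [combine like terms]
= 196st^2 - 140st - 252s^2t - 441t^2 + 315t + 567st + 252s^2t - 180s^2 - 324s^3 - 399st + 285s + 513s^2 - 378t + 270 + 486s    [distributive law]
= 196st^2 + 28st - 441t^2 - 63t + 333s^2 - 324s^3 + 771s + 270    [combine like terms]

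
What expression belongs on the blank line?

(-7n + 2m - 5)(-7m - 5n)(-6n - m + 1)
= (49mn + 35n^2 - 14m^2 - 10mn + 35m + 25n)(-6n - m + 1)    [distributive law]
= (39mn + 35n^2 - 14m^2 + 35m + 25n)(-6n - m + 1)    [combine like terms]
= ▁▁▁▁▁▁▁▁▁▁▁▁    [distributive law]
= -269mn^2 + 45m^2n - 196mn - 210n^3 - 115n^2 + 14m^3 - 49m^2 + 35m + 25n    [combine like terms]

After distributive law, the bracketed line is:

-234mn^2 - 39m^2n + 39mn - 210n^3 - 35mn^2 + 35n^2 + 84m^2n + 14m^3 - 14m^2 - 210mn - 35m^2 + 35m - 150n^2 - 25mn + 25n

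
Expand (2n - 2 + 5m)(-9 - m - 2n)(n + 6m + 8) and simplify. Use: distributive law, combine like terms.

-46n^2 - 223mn - 94n - 36mn^2 - 77m^2n - 4n^3 - 236m + 144 - 298m^2 - 30m^3

(2n - 2 + 5m)(-9 - m - 2n)(n + 6m + 8)
= (-18n - 2mn - 4n^2 + 18 + 2m + 4n - 45m - 5m^2 - 10mn)(n + 6m + 8)    [distributive law]
= (-14n - 12mn - 4n^2 + 18 - 43m - 5m^2)(n + 6m + 8)    [combine like terms]
= -14n^2 - 84mn - 112n - 12mn^2 - 72m^2n - 96mn - 4n^3 - 24mn^2 - 32n^2 + 18n + 108m + 144 - 43mn - 258m^2 - 344m - 5m^2n - 30m^3 - 40m^2    [distributive law]
= -46n^2 - 223mn - 94n - 36mn^2 - 77m^2n - 4n^3 - 236m + 144 - 298m^2 - 30m^3    [combine like terms]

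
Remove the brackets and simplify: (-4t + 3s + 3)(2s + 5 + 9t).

19st + 7t - 36t^2 + 6s^2 + 21s + 15

(-4t + 3s + 3)(2s + 5 + 9t)
= -8st - 20t - 36t^2 + 6s^2 + 15s + 27st + 6s + 15 + 27t    [distributive law]
= 19st + 7t - 36t^2 + 6s^2 + 21s + 15    [combine like terms]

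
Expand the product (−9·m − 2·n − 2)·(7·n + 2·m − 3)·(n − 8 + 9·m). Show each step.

−193·m·n^2 + 487·m·n − 621·m^2·n + 351·m^2 − 162·m^3 − 130·m − 14·n^3 + 104·n^2 + 70·n − 48

(−9·m − 2·n − 2)·(7·n + 2·m − 3)·(n − 8 + 9·m)
= (−63·m·n − 18·m^2 + 27·m − 14·n^2 − 4·m·n + 6·n − 14·n − 4·m + 6)·(n − 8 + 9·m)    [distributive law]
= (−67·m·n − 18·m^2 + 23·m − 14·n^2 − 8·n + 6)·(n − 8 + 9·m)    [combine like terms]
= −67·m·n^2 + 536·m·n − 603·m^2·n − 18·m^2·n + 144·m^2 − 162·m^3 + 23·m·n − 184·m + 207·m^2 − 14·n^3 + 112·n^2 − 126·m·n^2 − 8·n^2 + 64·n − 72·m·n + 6·n − 48 + 54·m    [distributive law]
= −193·m·n^2 + 487·m·n − 621·m^2·n + 351·m^2 − 162·m^3 − 130·m − 14·n^3 + 104·n^2 + 70·n − 48    [combine like terms]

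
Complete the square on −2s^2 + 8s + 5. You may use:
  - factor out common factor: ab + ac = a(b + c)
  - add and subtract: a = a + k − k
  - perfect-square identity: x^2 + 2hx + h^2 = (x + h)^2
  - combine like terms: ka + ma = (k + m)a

−2(s − 2)^2 + 13

−2s^2 + 8s + 5
= −2(s^2 − 4s) + 5    [factor out -2 from the s-terms]
= −2(s^2 − 4s + 4 − 4) + 5    [add and subtract 4 inside the bracket]
= −2(s − 2)^2 + 8 + 5    [perfect-square identity]
= −2(s − 2)^2 + 13    [combine constants]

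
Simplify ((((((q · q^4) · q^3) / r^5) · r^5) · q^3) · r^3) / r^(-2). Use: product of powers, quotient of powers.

((((((q · q^4) · q^3) / r^5) · r^5) · q^3) · r^3) / r^(-2)
= (((((q^5 · q^3) / r^5) · r^5) · q^3) · r^3) / r^(-2)    [product of powers]
= ((((q^8 / r^5) · r^5) · q^3) · r^3) / r^(-2)    [product of powers]
= q^11r^5    [quotient of powers; product of powers]

q^11r^5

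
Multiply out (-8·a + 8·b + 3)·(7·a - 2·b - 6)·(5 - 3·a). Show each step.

(-8·a + 8·b + 3)·(7·a - 2·b - 6)·(5 - 3·a)
= (-56·a^2 + 16·a·b + 48·a + 56·a·b - 16·b^2 - 48·b + 21·a - 6·b - 18)·(5 - 3·a)    [distributive law]
= (-56·a^2 + 72·a·b + 69·a - 16·b^2 - 54·b - 18)·(5 - 3·a)    [combine like terms]
= -280·a^2 + 168·a^3 + 360·a·b - 216·a^2·b + 345·a - 207·a^2 - 80·b^2 + 48·a·b^2 - 270·b + 162·a·b - 90 + 54·a    [distributive law]
= -487·a^2 + 168·a^3 + 522·a·b - 216·a^2·b + 399·a - 80·b^2 + 48·a·b^2 - 270·b - 90    [combine like terms]

-487·a^2 + 168·a^3 + 522·a·b - 216·a^2·b + 399·a - 80·b^2 + 48·a·b^2 - 270·b - 90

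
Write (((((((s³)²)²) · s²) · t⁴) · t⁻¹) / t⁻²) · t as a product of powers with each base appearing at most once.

(((((((s³)²)²) · s²) · t⁴) · t⁻¹) / t⁻²) · t
= ((((((s³)⁴) · s²) · t⁴) · t⁻¹) / t⁻²) · t    [power of a power]
= ((((s¹² · s²) · t⁴) · t⁻¹) / t⁻²) · t    [power of a power]
= (((s¹⁴ · t⁴) · t⁻¹) / t⁻²) · t    [product of powers]
= s¹⁴t⁶    [quotient of powers; product of powers]

s¹⁴t⁶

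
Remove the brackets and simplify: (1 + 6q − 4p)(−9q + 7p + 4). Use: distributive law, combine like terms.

15q − 9p + 4 − 54q^2 + 78pq − 28p^2

(1 + 6q − 4p)(−9q + 7p + 4)
= −9q + 7p + 4 − 54q^2 + 42pq + 24q + 36pq − 28p^2 − 16p    [distributive law]
= 15q − 9p + 4 − 54q^2 + 78pq − 28p^2    [combine like terms]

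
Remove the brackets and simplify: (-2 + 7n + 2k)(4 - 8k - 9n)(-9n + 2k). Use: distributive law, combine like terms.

(-2 + 7n + 2k)(4 - 8k - 9n)(-9n + 2k)
= (-8 + 16k + 18n + 28n - 56kn - 63n^2 + 8k - 16k^2 - 18kn)(-9n + 2k)    [distributive law]
= (-8 + 24k + 46n - 74kn - 63n^2 - 16k^2)(-9n + 2k)    [combine like terms]
= 72n - 16k - 216kn + 48k^2 - 414n^2 + 92kn + 666kn^2 - 148k^2n + 567n^3 - 126kn^2 + 144k^2n - 32k^3    [distributive law]
= 72n - 16k - 124kn + 48k^2 - 414n^2 + 540kn^2 - 4k^2n + 567n^3 - 32k^3    [combine like terms]

72n - 16k - 124kn + 48k^2 - 414n^2 + 540kn^2 - 4k^2n + 567n^3 - 32k^3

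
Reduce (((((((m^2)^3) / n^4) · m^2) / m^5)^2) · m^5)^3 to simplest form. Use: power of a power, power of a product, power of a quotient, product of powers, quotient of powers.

(((((((m^2)^3) / n^4) · m^2) / m^5)^2) · m^5)^3
= (((((((m^2)^3) / n^4) · m^2) / m^5)^2)^3) · ((m^5)^3)    [power of a product]
= ((((((m^2)^3) / n^4) · m^2) / m^5)^6) · ((m^5)^3)    [power of a power]
= ((((((m^2)^3) / n^4) · m^2)^6) / ((m^5)^6)) · ((m^5)^3)    [power of a quotient]
= ((((((m^2)^3) / n^4)^6) · ((m^2)^6)) / ((m^5)^6)) · ((m^5)^3)    [power of a product]
= ((((((m^2)^3)^6) / ((n^4)^6)) · ((m^2)^6)) / ((m^5)^6)) · ((m^5)^3)    [power of a quotient]
= (((((m^2)^18) / ((n^4)^6)) · ((m^2)^6)) / ((m^5)^6)) · ((m^5)^3)    [power of a power]
= (((m^36 / ((n^4)^6)) · ((m^2)^6)) / ((m^5)^6)) · ((m^5)^3)    [power of a power]
= (((m^36 / n^24) · ((m^2)^6)) / ((m^5)^6)) · ((m^5)^3)    [power of a power]
= (((m^36 / n^24) · m^12) / ((m^5)^6)) · ((m^5)^3)    [power of a power]
= (((m^36 / n^24) · m^12) / m^30) · ((m^5)^3)    [power of a power]
= (((m^36 / n^24) · m^12) / m^30) · m^15    [power of a power]
= m^33n^(-24)    [quotient of powers; product of powers]

m^33n^(-24)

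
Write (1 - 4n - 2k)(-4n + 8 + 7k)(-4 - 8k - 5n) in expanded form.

104n + 413kn + 116n^2 - 32 - 28k + 128k^2 - 28kn^2 - 80n^3 + 230k^2n + 112k^3

(1 - 4n - 2k)(-4n + 8 + 7k)(-4 - 8k - 5n)
= (-4n + 8 + 7k + 16n^2 - 32n - 28kn + 8kn - 16k - 14k^2)(-4 - 8k - 5n)    [distributive law]
= (-36n + 8 - 9k + 16n^2 - 20kn - 14k^2)(-4 - 8k - 5n)    [combine like terms]
= 144n + 288kn + 180n^2 - 32 - 64k - 40n + 36k + 72k^2 + 45kn - 64n^2 - 128kn^2 - 80n^3 + 80kn + 160k^2n + 100kn^2 + 56k^2 + 112k^3 + 70k^2n    [distributive law]
= 104n + 413kn + 116n^2 - 32 - 28k + 128k^2 - 28kn^2 - 80n^3 + 230k^2n + 112k^3    [combine like terms]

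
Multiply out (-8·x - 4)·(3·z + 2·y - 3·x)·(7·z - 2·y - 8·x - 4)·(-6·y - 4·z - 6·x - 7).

1264·x·y·z^2 + 672·x·z^3 - 432·x^2·z^2 + 576·x·z^2 + 256·x·y^2·z - 2096·x^2·y·z - 1432·x·y·z - 1392·x^3·z - 3408·x^2·z - 2028·x·z - 192·x·y^3 - 672·x^2·y^2 - 944·x·y^2 + 672·x^3·y - 32·x^2·y - 632·x·y + 1152·x^4 + 2496·x^3 + 1632·x^2 + 632·y·z^2 + 336·z^3 + 396·z^2 + 128·y^2·z - 192·y·z - 336·z - 96·y^3 - 304·y^2 - 224·y + 336·x

(-8·x - 4)·(3·z + 2·y - 3·x)·(7·z - 2·y - 8·x - 4)·(-6·y - 4·z - 6·x - 7)
= (-24·x·z - 16·x·y + 24·x^2 - 12·z - 8·y + 12·x)·(7·z - 2·y - 8·x - 4)·(-6·y - 4·z - 6·x - 7)    [distributive law]
= (-168·x·z^2 + 48·x·y·z + 192·x^2·z + 96·x·z - 112·x·y·z + 32·x·y^2 + 128·x^2·y + 64·x·y + 168·x^2·z - 48·x^2·y - 192·x^3 - 96·x^2 - 84·z^2 + 24·y·z + 96·x·z + 48·z - 56·y·z + 16·y^2 + 64·x·y + 32·y + 84·x·z - 24·x·y - 96·x^2 - 48·x)·(-6·y - 4·z - 6·x - 7)    [distributive law]
= (-168·x·z^2 - 64·x·y·z + 360·x^2·z + 276·x·z + 32·x·y^2 + 80·x^2·y + 104·x·y - 192·x^3 - 192·x^2 - 84·z^2 - 32·y·z + 48·z + 16·y^2 + 32·y - 48·x)·(-6·y - 4·z - 6·x - 7)    [combine like terms]
= 1008·x·y·z^2 + 672·x·z^3 + 1008·x^2·z^2 + 1176·x·z^2 + 384·x·y^2·z + 256·x·y·z^2 + 384·x^2·y·z + 448·x·y·z - 2160·x^2·y·z - 1440·x^2·z^2 - 2160·x^3·z - 2520·x^2·z - 1656·x·y·z - 1104·x·z^2 - 1656·x^2·z - 1932·x·z - 192·x·y^3 - 128·x·y^2·z - 192·x^2·y^2 - 224·x·y^2 - 480·x^2·y^2 - 320·x^2·y·z - 480·x^3·y - 560·x^2·y - 624·x·y^2 - 416·x·y·z - 624·x^2·y - 728·x·y + 1152·x^3·y + 768·x^3·z + 1152·x^4 + 1344·x^3 + 1152·x^2·y + 768·x^2·z + 1152·x^3 + 1344·x^2 + 504·y·z^2 + 336·z^3 + 504·x·z^2 + 588·z^2 + 192·y^2·z + 128·y·z^2 + 192·x·y·z + 224·y·z - 288·y·z - 192·z^2 - 288·x·z - 336·z - 96·y^3 - 64·y^2·z - 96·x·y^2 - 112·y^2 - 192·y^2 - 128·y·z - 192·x·y - 224·y + 288·x·y + 192·x·z + 288·x^2 + 336·x    [distributive law]
= 1264·x·y·z^2 + 672·x·z^3 - 432·x^2·z^2 + 576·x·z^2 + 256·x·y^2·z - 2096·x^2·y·z - 1432·x·y·z - 1392·x^3·z - 3408·x^2·z - 2028·x·z - 192·x·y^3 - 672·x^2·y^2 - 944·x·y^2 + 672·x^3·y - 32·x^2·y - 632·x·y + 1152·x^4 + 2496·x^3 + 1632·x^2 + 632·y·z^2 + 336·z^3 + 396·z^2 + 128·y^2·z - 192·y·z - 336·z - 96·y^3 - 304·y^2 - 224·y + 336·x    [combine like terms]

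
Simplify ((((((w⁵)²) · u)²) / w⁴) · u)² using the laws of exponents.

u⁶w³²

((((((w⁵)²) · u)²) / w⁴) · u)²
= ((((((w⁵)²) · u)²) / w⁴)²) · (u²)    [power of a product]
= ((((((w⁵)²) · u)²)²) / ((w⁴)²)) · (u²)    [power of a quotient]
= (((((w⁵)²) · u)⁴) / ((w⁴)²)) · (u²)    [power of a power]
= (((((w⁵)²)⁴) · (u⁴)) / ((w⁴)²)) · (u²)    [power of a product]
= ((((w⁵)⁸) · (u⁴)) / ((w⁴)²)) · (u²)    [power of a power]
= ((w⁴⁰ · (u⁴)) / ((w⁴)²)) · (u²)    [power of a power]
= ((w⁴⁰ · u⁴) / w⁸) · (u²)    [power of a power]
= u⁶w³²    [quotient of powers; product of powers]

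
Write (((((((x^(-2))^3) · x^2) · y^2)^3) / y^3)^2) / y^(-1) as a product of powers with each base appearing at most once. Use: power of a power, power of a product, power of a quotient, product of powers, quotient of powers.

(((((((x^(-2))^3) · x^2) · y^2)^3) / y^3)^2) / y^(-1)
= (((((((x^(-2))^3) · x^2) · y^2)^3)^2) / ((y^3)^2)) / y^(-1)    [power of a quotient]
= ((((((x^(-2))^3) · x^2) · y^2)^6) / ((y^3)^2)) / y^(-1)    [power of a power]
= ((((((x^(-2))^3) · x^2)^6) · ((y^2)^6)) / ((y^3)^2)) / y^(-1)    [power of a product]
= ((((((x^(-2))^3)^6) · ((x^2)^6)) · ((y^2)^6)) / ((y^3)^2)) / y^(-1)    [power of a product]
= (((((x^(-2))^18) · ((x^2)^6)) · ((y^2)^6)) / ((y^3)^2)) / y^(-1)    [power of a power]
= (((x^(-36) · ((x^2)^6)) · ((y^2)^6)) / ((y^3)^2)) / y^(-1)    [power of a power]
= (((x^(-36) · x^12) · ((y^2)^6)) / ((y^3)^2)) / y^(-1)    [power of a power]
= ((x^(-24) · ((y^2)^6)) / ((y^3)^2)) / y^(-1)    [product of powers]
= ((x^(-24) · y^12) / ((y^3)^2)) / y^(-1)    [power of a power]
= ((x^(-24) · y^12) / y^6) / y^(-1)    [power of a power]
= x^(-24)·y^7    [quotient of powers; product of powers]

x^(-24)·y^7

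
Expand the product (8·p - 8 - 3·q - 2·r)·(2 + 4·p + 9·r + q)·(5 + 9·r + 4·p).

(8·p - 8 - 3·q - 2·r)·(2 + 4·p + 9·r + q)·(5 + 9·r + 4·p)
= (16·p + 32·p^2 + 72·p·r + 8·p·q - 16 - 32·p - 72·r - 8·q - 6·q - 12·p·q - 27·q·r - 3·q^2 - 4·r - 8·p·r - 18·r^2 - 2·q·r)·(5 + 9·r + 4·p)    [distributive law]
= (-16·p + 32·p^2 + 64·p·r - 4·p·q - 16 - 76·r - 14·q - 29·q·r - 3·q^2 - 18·r^2)·(5 + 9·r + 4·p)    [combine like terms]
= -80·p - 144·p·r - 64·p^2 + 160·p^2 + 288·p^2·r + 128·p^3 + 320·p·r + 576·p·r^2 + 256·p^2·r - 20·p·q - 36·p·q·r - 16·p^2·q - 80 - 144·r - 64·p - 380·r - 684·r^2 - 304·p·r - 70·q - 126·q·r - 56·p·q - 145·q·r - 261·q·r^2 - 116·p·q·r - 15·q^2 - 27·q^2·r - 12·p·q^2 - 90·r^2 - 162·r^3 - 72·p·r^2    [distributive law]
= -144·p - 128·p·r + 96·p^2 + 544·p^2·r + 128·p^3 + 504·p·r^2 - 76·p·q - 152·p·q·r - 16·p^2·q - 80 - 524·r - 774·r^2 - 70·q - 271·q·r - 261·q·r^2 - 15·q^2 - 27·q^2·r - 12·p·q^2 - 162·r^3    [combine like terms]

-144·p - 128·p·r + 96·p^2 + 544·p^2·r + 128·p^3 + 504·p·r^2 - 76·p·q - 152·p·q·r - 16·p^2·q - 80 - 524·r - 774·r^2 - 70·q - 271·q·r - 261·q·r^2 - 15·q^2 - 27·q^2·r - 12·p·q^2 - 162·r^3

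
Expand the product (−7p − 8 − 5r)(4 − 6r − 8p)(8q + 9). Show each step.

288pq + 324p + 656pqr + 738pr + 448p²q + 504p² − 256q − 288 + 224qr + 252r + 240qr² + 270r²

(−7p − 8 − 5r)(4 − 6r − 8p)(8q + 9)
= (−28p + 42pr + 56p² − 32 + 48r + 64p − 20r + 30r² + 40pr)(8q + 9)    [distributive law]
= (36p + 82pr + 56p² − 32 + 28r + 30r²)(8q + 9)    [combine like terms]
= 288pq + 324p + 656pqr + 738pr + 448p²q + 504p² − 256q − 288 + 224qr + 252r + 240qr² + 270r²    [distributive law]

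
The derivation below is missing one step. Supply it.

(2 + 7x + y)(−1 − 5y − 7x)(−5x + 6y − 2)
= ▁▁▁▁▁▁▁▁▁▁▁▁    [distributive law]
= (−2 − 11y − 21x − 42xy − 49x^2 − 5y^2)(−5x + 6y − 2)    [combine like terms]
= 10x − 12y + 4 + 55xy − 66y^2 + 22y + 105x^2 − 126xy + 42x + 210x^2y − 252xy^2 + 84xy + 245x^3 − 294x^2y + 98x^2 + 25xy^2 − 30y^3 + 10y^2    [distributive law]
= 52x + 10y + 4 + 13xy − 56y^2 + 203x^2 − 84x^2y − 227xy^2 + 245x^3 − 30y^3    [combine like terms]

After distributive law, the bracketed line is:

(−2 − 10y − 14x − 7x − 35xy − 49x^2 − y − 5y^2 − 7xy)(−5x + 6y − 2)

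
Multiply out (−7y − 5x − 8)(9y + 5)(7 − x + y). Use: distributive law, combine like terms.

−548y^2 + 18xy^2 − 63y^3 − 789y − 233xy + 45x^2y − 135x + 25x^2 − 280

(−7y − 5x − 8)(9y + 5)(7 − x + y)
= (−63y^2 − 35y − 45xy − 25x − 72y − 40)(7 − x + y)    [distributive law]
= (−63y^2 − 107y − 45xy − 25x − 40)(7 − x + y)    [combine like terms]
= −441y^2 + 63xy^2 − 63y^3 − 749y + 107xy − 107y^2 − 315xy + 45x^2y − 45xy^2 − 175x + 25x^2 − 25xy − 280 + 40x − 40y    [distributive law]
= −548y^2 + 18xy^2 − 63y^3 − 789y − 233xy + 45x^2y − 135x + 25x^2 − 280    [combine like terms]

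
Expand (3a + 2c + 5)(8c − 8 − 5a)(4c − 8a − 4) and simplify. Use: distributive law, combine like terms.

−72ac² − 172a²c − 444ac + 452a² + 516a + 120a³ + 64c³ + 32c² − 256c + 160

(3a + 2c + 5)(8c − 8 − 5a)(4c − 8a − 4)
= (24ac − 24a − 15a² + 16c² − 16c − 10ac + 40c − 40 − 25a)(4c − 8a − 4)    [distributive law]
= (14ac − 49a − 15a² + 16c² + 24c − 40)(4c − 8a − 4)    [combine like terms]
= 56ac² − 112a²c − 56ac − 196ac + 392a² + 196a − 60a²c + 120a³ + 60a² + 64c³ − 128ac² − 64c² + 96c² − 192ac − 96c − 160c + 320a + 160    [distributive law]
= −72ac² − 172a²c − 444ac + 452a² + 516a + 120a³ + 64c³ + 32c² − 256c + 160    [combine like terms]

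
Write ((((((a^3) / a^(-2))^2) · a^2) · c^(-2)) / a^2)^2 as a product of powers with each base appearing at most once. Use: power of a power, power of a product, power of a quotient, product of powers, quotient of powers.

a^20c^(-4)

((((((a^3) / a^(-2))^2) · a^2) · c^(-2)) / a^2)^2
= ((((((a^3) / a^(-2))^2) · a^2) · c^(-2))^2) / ((a^2)^2)    [power of a quotient]
= ((((((a^3) / a^(-2))^2) · a^2)^2) · ((c^(-2))^2)) / ((a^2)^2)    [power of a product]
= ((((((a^3) / a^(-2))^2)^2) · ((a^2)^2)) · ((c^(-2))^2)) / ((a^2)^2)    [power of a product]
= (((((a^3) / a^(-2))^4) · ((a^2)^2)) · ((c^(-2))^2)) / ((a^2)^2)    [power of a power]
= (((((a^3)^4) / ((a^(-2))^4)) · ((a^2)^2)) · ((c^(-2))^2)) / ((a^2)^2)    [power of a quotient]
= ((((a^12) / ((a^(-2))^4)) · ((a^2)^2)) · ((c^(-2))^2)) / ((a^2)^2)    [power of a power]
= (((a^12 / a^(-8)) · ((a^2)^2)) · ((c^(-2))^2)) / ((a^2)^2)    [power of a power]
= ((a^20 · ((a^2)^2)) · ((c^(-2))^2)) / ((a^2)^2)    [quotient of powers]
= ((a^20 · a^4) · ((c^(-2))^2)) / ((a^2)^2)    [power of a power]
= (a^24 · ((c^(-2))^2)) / ((a^2)^2)    [product of powers]
= (a^24 · c^(-4)) / ((a^2)^2)    [power of a power]
= (a^24 · c^(-4)) / a^4    [power of a power]
= a^20c^(-4)    [quotient of powers]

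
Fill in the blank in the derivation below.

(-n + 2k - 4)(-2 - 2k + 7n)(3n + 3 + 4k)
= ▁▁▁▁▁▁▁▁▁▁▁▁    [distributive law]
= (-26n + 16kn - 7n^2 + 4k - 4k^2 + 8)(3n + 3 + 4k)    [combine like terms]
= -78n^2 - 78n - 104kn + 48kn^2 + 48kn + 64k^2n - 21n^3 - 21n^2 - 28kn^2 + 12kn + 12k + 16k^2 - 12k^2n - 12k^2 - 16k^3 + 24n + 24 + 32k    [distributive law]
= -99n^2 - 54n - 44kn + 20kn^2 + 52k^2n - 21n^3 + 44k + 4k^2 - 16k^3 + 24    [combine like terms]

Applying distributive law to the line above:

(2n + 2kn - 7n^2 - 4k - 4k^2 + 14kn + 8 + 8k - 28n)(3n + 3 + 4k)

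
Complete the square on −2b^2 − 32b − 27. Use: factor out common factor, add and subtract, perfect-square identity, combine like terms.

−2b^2 − 32b − 27
= −2(b^2 + 16b) − 27    [factor out -2 from the b-terms]
= −2(b^2 + 16b + 64 − 64) − 27    [add and subtract 64 inside the bracket]
= −2(b + 8)^2 + 128 − 27    [perfect-square identity]
= −2(b + 8)^2 + 101    [combine constants]

−2(b + 8)^2 + 101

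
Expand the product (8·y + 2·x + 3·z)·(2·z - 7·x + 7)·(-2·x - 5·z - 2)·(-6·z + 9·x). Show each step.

(8·y + 2·x + 3·z)·(2·z - 7·x + 7)·(-2·x - 5·z - 2)·(-6·z + 9·x)
= (16·y·z - 56·x·y + 56·y + 4·x·z - 14·x² + 14·x + 6·z² - 21·x·z + 21·z)·(-2·x - 5·z - 2)·(-6·z + 9·x)    [distributive law]
= (16·y·z - 56·x·y + 56·y - 17·x·z - 14·x² + 14·x + 6·z² + 21·z)·(-2·x - 5·z - 2)·(-6·z + 9·x)    [combine like terms]
= (-32·x·y·z - 80·y·z² - 32·y·z + 112·x²·y + 280·x·y·z + 112·x·y - 112·x·y - 280·y·z - 112·y + 34·x²·z + 85·x·z² + 34·x·z + 28·x³ + 70·x²·z + 28·x² - 28·x² - 70·x·z - 28·x - 12·x·z² - 30·z³ - 12·z² - 42·x·z - 105·z² - 42·z)·(-6·z + 9·x)    [distributive law]
= (248·x·y·z - 80·y·z² - 312·y·z + 112·x²·y - 112·y + 104·x²·z + 73·x·z² - 78·x·z + 28·x³ - 28·x - 30·z³ - 117·z² - 42·z)·(-6·z + 9·x)    [combine like terms]
= -1488·x·y·z² + 2232·x²·y·z + 480·y·z³ - 720·x·y·z² + 1872·y·z² - 2808·x·y·z - 672·x²·y·z + 1008·x³·y + 672·y·z - 1008·x·y - 624·x²·z² + 936·x³·z - 438·x·z³ + 657·x²·z² + 468·x·z² - 702·x²·z - 168·x³·z + 252·x⁴ + 168·x·z - 252·x² + 180·z⁴ - 270·x·z³ + 702·z³ - 1053·x·z² + 252·z² - 378·x·z    [distributive law]
= -2208·x·y·z² + 1560·x²·y·z + 480·y·z³ + 1872·y·z² - 2808·x·y·z + 1008·x³·y + 672·y·z - 1008·x·y + 33·x²·z² + 768·x³·z - 708·x·z³ - 585·x·z² - 702·x²·z + 252·x⁴ - 210·x·z - 252·x² + 180·z⁴ + 702·z³ + 252·z²    [combine like terms]

-2208·x·y·z² + 1560·x²·y·z + 480·y·z³ + 1872·y·z² - 2808·x·y·z + 1008·x³·y + 672·y·z - 1008·x·y + 33·x²·z² + 768·x³·z - 708·x·z³ - 585·x·z² - 702·x²·z + 252·x⁴ - 210·x·z - 252·x² + 180·z⁴ + 702·z³ + 252·z²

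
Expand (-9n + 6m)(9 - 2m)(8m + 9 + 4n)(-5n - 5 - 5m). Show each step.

2610mn^2 + 2565mn - 750m^2n + 5265n^2 + 3645n + 1620n^3 - 840m^2n^2 - 360mn^3 - 4050m^2 - 1140m^3 - 2430m + 480m^4

(-9n + 6m)(9 - 2m)(8m + 9 + 4n)(-5n - 5 - 5m)
= (-81n + 18mn + 54m - 12m^2)(8m + 9 + 4n)(-5n - 5 - 5m)    [distributive law]
= (-648mn - 729n - 324n^2 + 144m^2n + 162mn + 72mn^2 + 432m^2 + 486m + 216mn - 96m^3 - 108m^2 - 48m^2n)(-5n - 5 - 5m)    [distributive law]
= (-270mn - 729n - 324n^2 + 96m^2n + 72mn^2 + 324m^2 + 486m - 96m^3)(-5n - 5 - 5m)    [combine like terms]
= 1350mn^2 + 1350mn + 1350m^2n + 3645n^2 + 3645n + 3645mn + 1620n^3 + 1620n^2 + 1620mn^2 - 480m^2n^2 - 480m^2n - 480m^3n - 360mn^3 - 360mn^2 - 360m^2n^2 - 1620m^2n - 1620m^2 - 1620m^3 - 2430mn - 2430m - 2430m^2 + 480m^3n + 480m^3 + 480m^4    [distributive law]
= 2610mn^2 + 2565mn - 750m^2n + 5265n^2 + 3645n + 1620n^3 - 840m^2n^2 - 360mn^3 - 4050m^2 - 1140m^3 - 2430m + 480m^4    [combine like terms]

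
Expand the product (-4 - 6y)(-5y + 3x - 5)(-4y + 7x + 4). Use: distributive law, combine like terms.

-80y² + 326xy + 120y - 84x² + 92x + 80 - 120y³ + 282xy² - 126x²y

(-4 - 6y)(-5y + 3x - 5)(-4y + 7x + 4)
= (20y - 12x + 20 + 30y² - 18xy + 30y)(-4y + 7x + 4)    [distributive law]
= (50y - 12x + 20 + 30y² - 18xy)(-4y + 7x + 4)    [combine like terms]
= -200y² + 350xy + 200y + 48xy - 84x² - 48x - 80y + 140x + 80 - 120y³ + 210xy² + 120y² + 72xy² - 126x²y - 72xy    [distributive law]
= -80y² + 326xy + 120y - 84x² + 92x + 80 - 120y³ + 282xy² - 126x²y    [combine like terms]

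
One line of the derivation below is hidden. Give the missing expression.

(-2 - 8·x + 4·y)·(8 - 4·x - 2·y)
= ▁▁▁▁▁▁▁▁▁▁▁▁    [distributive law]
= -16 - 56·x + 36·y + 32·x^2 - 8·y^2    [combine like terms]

By distributive law:

-16 + 8·x + 4·y - 64·x + 32·x^2 + 16·x·y + 32·y - 16·x·y - 8·y^2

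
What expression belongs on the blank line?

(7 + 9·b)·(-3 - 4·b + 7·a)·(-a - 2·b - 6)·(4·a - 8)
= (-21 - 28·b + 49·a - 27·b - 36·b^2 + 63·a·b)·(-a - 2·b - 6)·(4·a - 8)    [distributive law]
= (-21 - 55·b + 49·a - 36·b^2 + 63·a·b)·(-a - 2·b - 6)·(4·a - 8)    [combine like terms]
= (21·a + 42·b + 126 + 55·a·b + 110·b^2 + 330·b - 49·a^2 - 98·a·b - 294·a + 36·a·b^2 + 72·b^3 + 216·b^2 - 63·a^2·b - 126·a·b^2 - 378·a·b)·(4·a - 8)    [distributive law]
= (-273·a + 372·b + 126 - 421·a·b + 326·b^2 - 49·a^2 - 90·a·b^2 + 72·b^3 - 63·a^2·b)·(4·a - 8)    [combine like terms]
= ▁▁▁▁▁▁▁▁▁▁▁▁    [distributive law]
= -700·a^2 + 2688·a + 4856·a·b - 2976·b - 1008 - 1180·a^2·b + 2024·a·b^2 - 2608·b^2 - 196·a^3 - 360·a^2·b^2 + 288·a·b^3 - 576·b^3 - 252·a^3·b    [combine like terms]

By distributive law:

-1092·a^2 + 2184·a + 1488·a·b - 2976·b + 504·a - 1008 - 1684·a^2·b + 3368·a·b + 1304·a·b^2 - 2608·b^2 - 196·a^3 + 392·a^2 - 360·a^2·b^2 + 720·a·b^2 + 288·a·b^3 - 576·b^3 - 252·a^3·b + 504·a^2·b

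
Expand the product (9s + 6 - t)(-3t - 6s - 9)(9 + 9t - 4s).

-1206st - 201st^2 - 402s^2t - 18s^2 + 216s^3 - 837s - 567t - 54t^2 - 486 + 27t^3

(9s + 6 - t)(-3t - 6s - 9)(9 + 9t - 4s)
= (-27st - 54s^2 - 81s - 18t - 36s - 54 + 3t^2 + 6st + 9t)(9 + 9t - 4s)    [distributive law]
= (-21st - 54s^2 - 117s - 9t - 54 + 3t^2)(9 + 9t - 4s)    [combine like terms]
= -189st - 189st^2 + 84s^2t - 486s^2 - 486s^2t + 216s^3 - 1053s - 1053st + 468s^2 - 81t - 81t^2 + 36st - 486 - 486t + 216s + 27t^2 + 27t^3 - 12st^2    [distributive law]
= -1206st - 201st^2 - 402s^2t - 18s^2 + 216s^3 - 837s - 567t - 54t^2 - 486 + 27t^3    [combine like terms]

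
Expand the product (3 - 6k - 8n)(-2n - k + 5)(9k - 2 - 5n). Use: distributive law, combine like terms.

-289kn + 17n + 198n^2 - 309k^2 + 201k - 30 + 150k^2n + 44kn^2 + 54k^3 - 80n^3

(3 - 6k - 8n)(-2n - k + 5)(9k - 2 - 5n)
= (-6n - 3k + 15 + 12kn + 6k^2 - 30k + 16n^2 + 8kn - 40n)(9k - 2 - 5n)    [distributive law]
= (-46n - 33k + 15 + 20kn + 6k^2 + 16n^2)(9k - 2 - 5n)    [combine like terms]
= -414kn + 92n + 230n^2 - 297k^2 + 66k + 165kn + 135k - 30 - 75n + 180k^2n - 40kn - 100kn^2 + 54k^3 - 12k^2 - 30k^2n + 144kn^2 - 32n^2 - 80n^3    [distributive law]
= -289kn + 17n + 198n^2 - 309k^2 + 201k - 30 + 150k^2n + 44kn^2 + 54k^3 - 80n^3    [combine like terms]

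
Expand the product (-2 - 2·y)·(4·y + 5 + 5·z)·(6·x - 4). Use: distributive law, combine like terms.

(-2 - 2·y)·(4·y + 5 + 5·z)·(6·x - 4)
= (-8·y - 10 - 10·z - 8·y^2 - 10·y - 10·y·z)·(6·x - 4)    [distributive law]
= (-18·y - 10 - 10·z - 8·y^2 - 10·y·z)·(6·x - 4)    [combine like terms]
= -108·x·y + 72·y - 60·x + 40 - 60·x·z + 40·z - 48·x·y^2 + 32·y^2 - 60·x·y·z + 40·y·z    [distributive law]

-108·x·y + 72·y - 60·x + 40 - 60·x·z + 40·z - 48·x·y^2 + 32·y^2 - 60·x·y·z + 40·y·z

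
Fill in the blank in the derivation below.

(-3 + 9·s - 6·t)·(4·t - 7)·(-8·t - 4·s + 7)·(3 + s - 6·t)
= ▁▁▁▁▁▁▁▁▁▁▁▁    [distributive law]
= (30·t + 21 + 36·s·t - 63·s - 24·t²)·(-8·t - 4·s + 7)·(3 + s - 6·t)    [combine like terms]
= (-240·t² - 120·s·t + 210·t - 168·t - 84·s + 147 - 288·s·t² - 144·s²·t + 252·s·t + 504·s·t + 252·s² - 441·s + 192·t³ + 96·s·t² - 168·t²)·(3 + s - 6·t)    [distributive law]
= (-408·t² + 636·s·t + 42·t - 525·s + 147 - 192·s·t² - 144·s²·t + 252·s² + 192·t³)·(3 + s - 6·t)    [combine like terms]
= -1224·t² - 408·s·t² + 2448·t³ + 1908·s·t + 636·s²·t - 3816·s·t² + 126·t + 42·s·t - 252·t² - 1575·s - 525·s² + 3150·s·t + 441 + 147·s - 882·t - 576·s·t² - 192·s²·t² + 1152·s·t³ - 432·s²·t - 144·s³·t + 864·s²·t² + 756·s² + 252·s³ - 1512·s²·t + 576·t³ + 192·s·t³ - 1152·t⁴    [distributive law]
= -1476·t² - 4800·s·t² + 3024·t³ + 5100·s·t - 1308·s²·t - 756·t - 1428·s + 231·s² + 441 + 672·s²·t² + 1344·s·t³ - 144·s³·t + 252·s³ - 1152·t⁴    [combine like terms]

Applying distributive law to the line above:

(-12·t + 21 + 36·s·t - 63·s - 24·t² + 42·t)·(-8·t - 4·s + 7)·(3 + s - 6·t)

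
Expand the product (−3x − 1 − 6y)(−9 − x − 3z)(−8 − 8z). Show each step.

−224x − 296xz − 24x^2 − 24x^2z − 72xz^2 − 72 − 96z − 24z^2 − 432y − 576yz − 48xy − 48xyz − 144yz^2

(−3x − 1 − 6y)(−9 − x − 3z)(−8 − 8z)
= (27x + 3x^2 + 9xz + 9 + x + 3z + 54y + 6xy + 18yz)(−8 − 8z)    [distributive law]
= (28x + 3x^2 + 9xz + 9 + 3z + 54y + 6xy + 18yz)(−8 − 8z)    [combine like terms]
= −224x − 224xz − 24x^2 − 24x^2z − 72xz − 72xz^2 − 72 − 72z − 24z − 24z^2 − 432y − 432yz − 48xy − 48xyz − 144yz − 144yz^2    [distributive law]
= −224x − 296xz − 24x^2 − 24x^2z − 72xz^2 − 72 − 96z − 24z^2 − 432y − 576yz − 48xy − 48xyz − 144yz^2    [combine like terms]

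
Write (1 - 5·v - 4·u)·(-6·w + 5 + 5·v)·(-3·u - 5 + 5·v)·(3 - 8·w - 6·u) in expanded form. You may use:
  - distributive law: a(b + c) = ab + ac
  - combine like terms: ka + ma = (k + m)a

(1 - 5·v - 4·u)·(-6·w + 5 + 5·v)·(-3·u - 5 + 5·v)·(3 - 8·w - 6·u)
= (-6·w + 5 + 5·v + 30·v·w - 25·v - 25·v^2 + 24·u·w - 20·u - 20·u·v)·(-3·u - 5 + 5·v)·(3 - 8·w - 6·u)    [distributive law]
= (-6·w + 5 - 20·v + 30·v·w - 25·v^2 + 24·u·w - 20·u - 20·u·v)·(-3·u - 5 + 5·v)·(3 - 8·w - 6·u)    [combine like terms]
= (18·u·w + 30·w - 30·v·w - 15·u - 25 + 25·v + 60·u·v + 100·v - 100·v^2 - 90·u·v·w - 150·v·w + 150·v^2·w + 75·u·v^2 + 125·v^2 - 125·v^3 - 72·u^2·w - 120·u·w + 120·u·v·w + 60·u^2 + 100·u - 100·u·v + 60·u^2·v + 100·u·v - 100·u·v^2)·(3 - 8·w - 6·u)    [distributive law]
= (-102·u·w + 30·w - 180·v·w + 85·u - 25 + 125·v + 60·u·v + 25·v^2 + 30·u·v·w + 150·v^2·w - 25·u·v^2 - 125·v^3 - 72·u^2·w + 60·u^2 + 60·u^2·v)·(3 - 8·w - 6·u)    [combine like terms]
= -306·u·w + 816·u·w^2 + 612·u^2·w + 90·w - 240·w^2 - 180·u·w - 540·v·w + 1440·v·w^2 + 1080·u·v·w + 255·u - 680·u·w - 510·u^2 - 75 + 200·w + 150·u + 375·v - 1000·v·w - 750·u·v + 180·u·v - 480·u·v·w - 360·u^2·v + 75·v^2 - 200·v^2·w - 150·u·v^2 + 90·u·v·w - 240·u·v·w^2 - 180·u^2·v·w + 450·v^2·w - 1200·v^2·w^2 - 900·u·v^2·w - 75·u·v^2 + 200·u·v^2·w + 150·u^2·v^2 - 375·v^3 + 1000·v^3·w + 750·u·v^3 - 216·u^2·w + 576·u^2·w^2 + 432·u^3·w + 180·u^2 - 480·u^2·w - 360·u^3 + 180·u^2·v - 480·u^2·v·w - 360·u^3·v    [distributive law]
= -1166·u·w + 816·u·w^2 - 84·u^2·w + 290·w - 240·w^2 - 1540·v·w + 1440·v·w^2 + 690·u·v·w + 405·u - 330·u^2 - 75 + 375·v - 570·u·v - 180·u^2·v + 75·v^2 + 250·v^2·w - 225·u·v^2 - 240·u·v·w^2 - 660·u^2·v·w - 1200·v^2·w^2 - 700·u·v^2·w + 150·u^2·v^2 - 375·v^3 + 1000·v^3·w + 750·u·v^3 + 576·u^2·w^2 + 432·u^3·w - 360·u^3 - 360·u^3·v    [combine like terms]

-1166·u·w + 816·u·w^2 - 84·u^2·w + 290·w - 240·w^2 - 1540·v·w + 1440·v·w^2 + 690·u·v·w + 405·u - 330·u^2 - 75 + 375·v - 570·u·v - 180·u^2·v + 75·v^2 + 250·v^2·w - 225·u·v^2 - 240·u·v·w^2 - 660·u^2·v·w - 1200·v^2·w^2 - 700·u·v^2·w + 150·u^2·v^2 - 375·v^3 + 1000·v^3·w + 750·u·v^3 + 576·u^2·w^2 + 432·u^3·w - 360·u^3 - 360·u^3·v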